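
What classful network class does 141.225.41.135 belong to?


First octet: 141
Binary: 10001101
10xxxxxx -> Class B (128-191)
Class B, default mask 255.255.0.0 (/16)


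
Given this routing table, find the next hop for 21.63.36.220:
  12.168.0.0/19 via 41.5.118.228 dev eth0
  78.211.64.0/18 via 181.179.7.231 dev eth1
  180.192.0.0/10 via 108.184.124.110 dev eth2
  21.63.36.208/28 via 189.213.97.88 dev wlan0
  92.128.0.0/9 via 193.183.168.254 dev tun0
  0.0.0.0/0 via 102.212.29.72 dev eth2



Longest prefix match for 21.63.36.220:
  /19 12.168.0.0: no
  /18 78.211.64.0: no
  /10 180.192.0.0: no
  /28 21.63.36.208: MATCH
  /9 92.128.0.0: no
  /0 0.0.0.0: MATCH
Selected: next-hop 189.213.97.88 via wlan0 (matched /28)


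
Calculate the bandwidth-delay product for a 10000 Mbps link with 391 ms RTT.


BDP = bandwidth * RTT
= 10000 Mbps * 391 ms
= 10000 * 1e6 * 391 / 1000 bits
= 3910000000 bits
= 488750000 bytes
= 477294.9219 KB
BDP = 3910000000 bits (488750000 bytes)


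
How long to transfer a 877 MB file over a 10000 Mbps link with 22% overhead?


Effective throughput = 10000 * (1 - 22/100) = 7800 Mbps
File size in Mb = 877 * 8 = 7016 Mb
Time = 7016 / 7800
Time = 0.8995 seconds


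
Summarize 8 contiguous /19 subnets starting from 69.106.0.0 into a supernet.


Original prefix: /19
Number of subnets: 8 = 2^3
New prefix = 19 - 3 = 16
Supernet: 69.106.0.0/16


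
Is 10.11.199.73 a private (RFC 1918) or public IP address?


RFC 1918 private ranges:
  10.0.0.0/8 (10.0.0.0 - 10.255.255.255)
  172.16.0.0/12 (172.16.0.0 - 172.31.255.255)
  192.168.0.0/16 (192.168.0.0 - 192.168.255.255)
Private (in 10.0.0.0/8)


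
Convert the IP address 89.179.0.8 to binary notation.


89 = 01011001
179 = 10110011
0 = 00000000
8 = 00001000
Binary: 01011001.10110011.00000000.00001000


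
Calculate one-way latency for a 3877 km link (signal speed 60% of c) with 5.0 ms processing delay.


Speed = 0.6 * 3e5 km/s = 180000 km/s
Propagation delay = 3877 / 180000 = 0.0215 s = 21.5389 ms
Processing delay = 5.0 ms
Total one-way latency = 26.5389 ms


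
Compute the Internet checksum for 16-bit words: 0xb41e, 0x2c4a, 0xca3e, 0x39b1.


Sum all words (with carry folding):
+ 0xb41e = 0xb41e
+ 0x2c4a = 0xe068
+ 0xca3e = 0xaaa7
+ 0x39b1 = 0xe458
One's complement: ~0xe458
Checksum = 0x1ba7


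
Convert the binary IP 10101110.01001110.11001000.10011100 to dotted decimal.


10101110 = 174
01001110 = 78
11001000 = 200
10011100 = 156
IP: 174.78.200.156


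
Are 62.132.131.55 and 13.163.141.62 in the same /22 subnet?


Mask: 255.255.252.0
62.132.131.55 AND mask = 62.132.128.0
13.163.141.62 AND mask = 13.163.140.0
No, different subnets (62.132.128.0 vs 13.163.140.0)


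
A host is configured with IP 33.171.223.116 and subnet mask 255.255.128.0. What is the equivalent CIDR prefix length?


Binary: 11111111.11111111.10000000.00000000
Count leading 1s
Prefix: /17


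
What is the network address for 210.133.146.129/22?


IP:   11010010.10000101.10010010.10000001
Mask: 11111111.11111111.11111100.00000000
AND operation:
Net:  11010010.10000101.10010000.00000000
Network: 210.133.144.0/22


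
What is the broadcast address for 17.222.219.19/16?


Network: 17.222.0.0/16
Host bits = 16
Set all host bits to 1:
Broadcast: 17.222.255.255


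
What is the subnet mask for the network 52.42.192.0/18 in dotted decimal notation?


/18 means 18 network bits, 14 host bits
Binary: 11111111111111111100000000000000
Mask: 255.255.192.0


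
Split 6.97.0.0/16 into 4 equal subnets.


New prefix = 16 + 2 = 18
Each subnet has 16384 addresses
  6.97.0.0/18
  6.97.64.0/18
  6.97.128.0/18
  6.97.192.0/18
Subnets: 6.97.0.0/18, 6.97.64.0/18, 6.97.128.0/18, 6.97.192.0/18


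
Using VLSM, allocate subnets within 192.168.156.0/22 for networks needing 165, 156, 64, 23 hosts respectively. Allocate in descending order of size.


165 hosts -> /24 (254 usable): 192.168.156.0/24
156 hosts -> /24 (254 usable): 192.168.157.0/24
64 hosts -> /25 (126 usable): 192.168.158.0/25
23 hosts -> /27 (30 usable): 192.168.158.128/27
Allocation: 192.168.156.0/24 (165 hosts, 254 usable); 192.168.157.0/24 (156 hosts, 254 usable); 192.168.158.0/25 (64 hosts, 126 usable); 192.168.158.128/27 (23 hosts, 30 usable)


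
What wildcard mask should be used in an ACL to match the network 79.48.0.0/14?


Subnet mask: 255.252.0.0
Wildcard = 255.255.255.255 - subnet mask
255 - 255 = 0
255 - 252 = 3
255 - 0 = 255
255 - 0 = 255
Wildcard: 0.3.255.255


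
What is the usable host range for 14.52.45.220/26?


Network: 14.52.45.192
Broadcast: 14.52.45.255
First usable = network + 1
Last usable = broadcast - 1
Range: 14.52.45.193 to 14.52.45.254


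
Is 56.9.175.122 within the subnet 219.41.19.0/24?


Subnet network: 219.41.19.0
Test IP AND mask: 56.9.175.0
No, 56.9.175.122 is not in 219.41.19.0/24


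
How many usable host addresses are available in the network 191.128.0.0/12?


Host bits = 32 - 12 = 20
Total addresses = 2^20 = 1048576
Usable = total - 2 (network and broadcast)
Usable hosts: 1048574


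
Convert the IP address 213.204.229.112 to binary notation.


213 = 11010101
204 = 11001100
229 = 11100101
112 = 01110000
Binary: 11010101.11001100.11100101.01110000


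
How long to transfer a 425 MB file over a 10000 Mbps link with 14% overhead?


Effective throughput = 10000 * (1 - 14/100) = 8600 Mbps
File size in Mb = 425 * 8 = 3400 Mb
Time = 3400 / 8600
Time = 0.3953 seconds


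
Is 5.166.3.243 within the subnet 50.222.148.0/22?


Subnet network: 50.222.148.0
Test IP AND mask: 5.166.0.0
No, 5.166.3.243 is not in 50.222.148.0/22


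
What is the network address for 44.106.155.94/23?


IP:   00101100.01101010.10011011.01011110
Mask: 11111111.11111111.11111110.00000000
AND operation:
Net:  00101100.01101010.10011010.00000000
Network: 44.106.154.0/23


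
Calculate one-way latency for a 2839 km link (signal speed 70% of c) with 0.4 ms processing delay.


Speed = 0.7 * 3e5 km/s = 210000 km/s
Propagation delay = 2839 / 210000 = 0.0135 s = 13.519 ms
Processing delay = 0.4 ms
Total one-way latency = 13.919 ms


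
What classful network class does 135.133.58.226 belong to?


First octet: 135
Binary: 10000111
10xxxxxx -> Class B (128-191)
Class B, default mask 255.255.0.0 (/16)


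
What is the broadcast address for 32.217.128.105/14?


Network: 32.216.0.0/14
Host bits = 18
Set all host bits to 1:
Broadcast: 32.219.255.255


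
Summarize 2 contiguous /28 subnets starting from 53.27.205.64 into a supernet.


Original prefix: /28
Number of subnets: 2 = 2^1
New prefix = 28 - 1 = 27
Supernet: 53.27.205.64/27


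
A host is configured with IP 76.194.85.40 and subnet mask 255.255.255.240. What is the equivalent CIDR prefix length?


Binary: 11111111.11111111.11111111.11110000
Count leading 1s
Prefix: /28


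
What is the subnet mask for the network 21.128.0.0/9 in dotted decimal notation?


/9 means 9 network bits, 23 host bits
Binary: 11111111100000000000000000000000
Mask: 255.128.0.0


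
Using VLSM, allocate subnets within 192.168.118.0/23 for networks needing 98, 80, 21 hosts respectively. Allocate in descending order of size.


98 hosts -> /25 (126 usable): 192.168.118.0/25
80 hosts -> /25 (126 usable): 192.168.118.128/25
21 hosts -> /27 (30 usable): 192.168.119.0/27
Allocation: 192.168.118.0/25 (98 hosts, 126 usable); 192.168.118.128/25 (80 hosts, 126 usable); 192.168.119.0/27 (21 hosts, 30 usable)


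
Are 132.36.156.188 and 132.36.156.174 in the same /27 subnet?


Mask: 255.255.255.224
132.36.156.188 AND mask = 132.36.156.160
132.36.156.174 AND mask = 132.36.156.160
Yes, same subnet (132.36.156.160)


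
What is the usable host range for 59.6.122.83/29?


Network: 59.6.122.80
Broadcast: 59.6.122.87
First usable = network + 1
Last usable = broadcast - 1
Range: 59.6.122.81 to 59.6.122.86


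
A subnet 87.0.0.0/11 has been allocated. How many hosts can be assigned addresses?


Host bits = 32 - 11 = 21
Total addresses = 2^21 = 2097152
Usable = total - 2 (network and broadcast)
Usable hosts: 2097150


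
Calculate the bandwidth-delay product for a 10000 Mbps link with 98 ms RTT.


BDP = bandwidth * RTT
= 10000 Mbps * 98 ms
= 10000 * 1e6 * 98 / 1000 bits
= 980000000 bits
= 122500000 bytes
= 119628.9062 KB
BDP = 980000000 bits (122500000 bytes)


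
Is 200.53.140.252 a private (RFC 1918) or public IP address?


RFC 1918 private ranges:
  10.0.0.0/8 (10.0.0.0 - 10.255.255.255)
  172.16.0.0/12 (172.16.0.0 - 172.31.255.255)
  192.168.0.0/16 (192.168.0.0 - 192.168.255.255)
Public (not in any RFC 1918 range)


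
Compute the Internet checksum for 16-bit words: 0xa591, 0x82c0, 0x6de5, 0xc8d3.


Sum all words (with carry folding):
+ 0xa591 = 0xa591
+ 0x82c0 = 0x2852
+ 0x6de5 = 0x9637
+ 0xc8d3 = 0x5f0b
One's complement: ~0x5f0b
Checksum = 0xa0f4


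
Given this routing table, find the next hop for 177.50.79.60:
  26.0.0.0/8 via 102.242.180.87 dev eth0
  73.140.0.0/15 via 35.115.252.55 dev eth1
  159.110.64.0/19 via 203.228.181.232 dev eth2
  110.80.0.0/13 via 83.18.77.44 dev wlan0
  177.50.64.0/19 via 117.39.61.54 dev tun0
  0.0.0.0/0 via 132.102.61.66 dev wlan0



Longest prefix match for 177.50.79.60:
  /8 26.0.0.0: no
  /15 73.140.0.0: no
  /19 159.110.64.0: no
  /13 110.80.0.0: no
  /19 177.50.64.0: MATCH
  /0 0.0.0.0: MATCH
Selected: next-hop 117.39.61.54 via tun0 (matched /19)


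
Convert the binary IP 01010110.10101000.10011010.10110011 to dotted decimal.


01010110 = 86
10101000 = 168
10011010 = 154
10110011 = 179
IP: 86.168.154.179


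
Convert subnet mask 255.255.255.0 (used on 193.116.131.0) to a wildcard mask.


Subnet mask: 255.255.255.0
Wildcard = 255.255.255.255 - subnet mask
255 - 255 = 0
255 - 255 = 0
255 - 255 = 0
255 - 0 = 255
Wildcard: 0.0.0.255


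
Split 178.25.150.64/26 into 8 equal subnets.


New prefix = 26 + 3 = 29
Each subnet has 8 addresses
  178.25.150.64/29
  178.25.150.72/29
  178.25.150.80/29
  178.25.150.88/29
  178.25.150.96/29
  178.25.150.104/29
  178.25.150.112/29
  178.25.150.120/29
Subnets: 178.25.150.64/29, 178.25.150.72/29, 178.25.150.80/29, 178.25.150.88/29, 178.25.150.96/29, 178.25.150.104/29, 178.25.150.112/29, 178.25.150.120/29


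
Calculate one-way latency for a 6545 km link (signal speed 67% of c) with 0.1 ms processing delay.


Speed = 0.67 * 3e5 km/s = 201000 km/s
Propagation delay = 6545 / 201000 = 0.0326 s = 32.5622 ms
Processing delay = 0.1 ms
Total one-way latency = 32.6622 ms


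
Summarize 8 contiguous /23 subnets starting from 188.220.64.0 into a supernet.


Original prefix: /23
Number of subnets: 8 = 2^3
New prefix = 23 - 3 = 20
Supernet: 188.220.64.0/20


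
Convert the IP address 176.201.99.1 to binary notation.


176 = 10110000
201 = 11001001
99 = 01100011
1 = 00000001
Binary: 10110000.11001001.01100011.00000001


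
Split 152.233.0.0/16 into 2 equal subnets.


New prefix = 16 + 1 = 17
Each subnet has 32768 addresses
  152.233.0.0/17
  152.233.128.0/17
Subnets: 152.233.0.0/17, 152.233.128.0/17


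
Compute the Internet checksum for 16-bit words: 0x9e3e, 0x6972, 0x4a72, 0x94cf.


Sum all words (with carry folding):
+ 0x9e3e = 0x9e3e
+ 0x6972 = 0x07b1
+ 0x4a72 = 0x5223
+ 0x94cf = 0xe6f2
One's complement: ~0xe6f2
Checksum = 0x190d


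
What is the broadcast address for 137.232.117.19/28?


Network: 137.232.117.16/28
Host bits = 4
Set all host bits to 1:
Broadcast: 137.232.117.31


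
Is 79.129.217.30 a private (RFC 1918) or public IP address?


RFC 1918 private ranges:
  10.0.0.0/8 (10.0.0.0 - 10.255.255.255)
  172.16.0.0/12 (172.16.0.0 - 172.31.255.255)
  192.168.0.0/16 (192.168.0.0 - 192.168.255.255)
Public (not in any RFC 1918 range)


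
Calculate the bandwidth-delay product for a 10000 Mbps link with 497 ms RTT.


BDP = bandwidth * RTT
= 10000 Mbps * 497 ms
= 10000 * 1e6 * 497 / 1000 bits
= 4970000000 bits
= 621250000 bytes
= 606689.4531 KB
BDP = 4970000000 bits (621250000 bytes)


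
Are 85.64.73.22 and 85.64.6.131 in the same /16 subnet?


Mask: 255.255.0.0
85.64.73.22 AND mask = 85.64.0.0
85.64.6.131 AND mask = 85.64.0.0
Yes, same subnet (85.64.0.0)


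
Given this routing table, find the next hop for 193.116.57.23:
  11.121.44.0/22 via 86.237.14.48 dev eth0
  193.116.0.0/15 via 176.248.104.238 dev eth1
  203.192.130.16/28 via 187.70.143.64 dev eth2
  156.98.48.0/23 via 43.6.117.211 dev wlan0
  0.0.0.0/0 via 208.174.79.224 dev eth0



Longest prefix match for 193.116.57.23:
  /22 11.121.44.0: no
  /15 193.116.0.0: MATCH
  /28 203.192.130.16: no
  /23 156.98.48.0: no
  /0 0.0.0.0: MATCH
Selected: next-hop 176.248.104.238 via eth1 (matched /15)


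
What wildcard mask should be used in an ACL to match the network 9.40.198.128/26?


Subnet mask: 255.255.255.192
Wildcard = 255.255.255.255 - subnet mask
255 - 255 = 0
255 - 255 = 0
255 - 255 = 0
255 - 192 = 63
Wildcard: 0.0.0.63


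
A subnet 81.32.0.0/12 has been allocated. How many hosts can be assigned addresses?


Host bits = 32 - 12 = 20
Total addresses = 2^20 = 1048576
Usable = total - 2 (network and broadcast)
Usable hosts: 1048574


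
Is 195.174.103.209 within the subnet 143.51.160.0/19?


Subnet network: 143.51.160.0
Test IP AND mask: 195.174.96.0
No, 195.174.103.209 is not in 143.51.160.0/19


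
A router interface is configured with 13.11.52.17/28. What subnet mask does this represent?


/28 means 28 network bits, 4 host bits
Binary: 11111111111111111111111111110000
Mask: 255.255.255.240


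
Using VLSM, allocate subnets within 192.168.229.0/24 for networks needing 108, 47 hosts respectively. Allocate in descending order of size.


108 hosts -> /25 (126 usable): 192.168.229.0/25
47 hosts -> /26 (62 usable): 192.168.229.128/26
Allocation: 192.168.229.0/25 (108 hosts, 126 usable); 192.168.229.128/26 (47 hosts, 62 usable)


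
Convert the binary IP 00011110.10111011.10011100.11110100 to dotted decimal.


00011110 = 30
10111011 = 187
10011100 = 156
11110100 = 244
IP: 30.187.156.244


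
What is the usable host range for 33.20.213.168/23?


Network: 33.20.212.0
Broadcast: 33.20.213.255
First usable = network + 1
Last usable = broadcast - 1
Range: 33.20.212.1 to 33.20.213.254


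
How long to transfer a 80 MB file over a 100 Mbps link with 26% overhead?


Effective throughput = 100 * (1 - 26/100) = 74 Mbps
File size in Mb = 80 * 8 = 640 Mb
Time = 640 / 74
Time = 8.6486 seconds


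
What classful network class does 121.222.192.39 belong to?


First octet: 121
Binary: 01111001
0xxxxxxx -> Class A (1-126)
Class A, default mask 255.0.0.0 (/8)


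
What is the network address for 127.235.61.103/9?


IP:   01111111.11101011.00111101.01100111
Mask: 11111111.10000000.00000000.00000000
AND operation:
Net:  01111111.10000000.00000000.00000000
Network: 127.128.0.0/9


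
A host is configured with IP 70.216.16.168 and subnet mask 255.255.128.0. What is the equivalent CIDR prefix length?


Binary: 11111111.11111111.10000000.00000000
Count leading 1s
Prefix: /17


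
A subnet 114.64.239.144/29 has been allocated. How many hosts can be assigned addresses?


Host bits = 32 - 29 = 3
Total addresses = 2^3 = 8
Usable = total - 2 (network and broadcast)
Usable hosts: 6


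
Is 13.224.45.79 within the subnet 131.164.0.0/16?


Subnet network: 131.164.0.0
Test IP AND mask: 13.224.0.0
No, 13.224.45.79 is not in 131.164.0.0/16


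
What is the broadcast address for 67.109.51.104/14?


Network: 67.108.0.0/14
Host bits = 18
Set all host bits to 1:
Broadcast: 67.111.255.255


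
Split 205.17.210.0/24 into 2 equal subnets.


New prefix = 24 + 1 = 25
Each subnet has 128 addresses
  205.17.210.0/25
  205.17.210.128/25
Subnets: 205.17.210.0/25, 205.17.210.128/25


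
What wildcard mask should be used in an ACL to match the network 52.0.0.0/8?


Subnet mask: 255.0.0.0
Wildcard = 255.255.255.255 - subnet mask
255 - 255 = 0
255 - 0 = 255
255 - 0 = 255
255 - 0 = 255
Wildcard: 0.255.255.255


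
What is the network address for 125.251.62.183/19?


IP:   01111101.11111011.00111110.10110111
Mask: 11111111.11111111.11100000.00000000
AND operation:
Net:  01111101.11111011.00100000.00000000
Network: 125.251.32.0/19


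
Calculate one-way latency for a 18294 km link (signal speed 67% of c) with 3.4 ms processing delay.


Speed = 0.67 * 3e5 km/s = 201000 km/s
Propagation delay = 18294 / 201000 = 0.091 s = 91.0149 ms
Processing delay = 3.4 ms
Total one-way latency = 94.4149 ms


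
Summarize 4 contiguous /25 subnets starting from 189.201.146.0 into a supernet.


Original prefix: /25
Number of subnets: 4 = 2^2
New prefix = 25 - 2 = 23
Supernet: 189.201.146.0/23


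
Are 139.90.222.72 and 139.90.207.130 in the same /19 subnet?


Mask: 255.255.224.0
139.90.222.72 AND mask = 139.90.192.0
139.90.207.130 AND mask = 139.90.192.0
Yes, same subnet (139.90.192.0)


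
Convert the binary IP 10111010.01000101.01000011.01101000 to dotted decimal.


10111010 = 186
01000101 = 69
01000011 = 67
01101000 = 104
IP: 186.69.67.104


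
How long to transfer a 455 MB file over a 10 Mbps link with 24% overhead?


Effective throughput = 10 * (1 - 24/100) = 7.6 Mbps
File size in Mb = 455 * 8 = 3640 Mb
Time = 3640 / 7.6
Time = 478.9474 seconds


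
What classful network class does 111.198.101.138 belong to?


First octet: 111
Binary: 01101111
0xxxxxxx -> Class A (1-126)
Class A, default mask 255.0.0.0 (/8)


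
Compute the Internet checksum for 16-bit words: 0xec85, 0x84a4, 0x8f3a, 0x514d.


Sum all words (with carry folding):
+ 0xec85 = 0xec85
+ 0x84a4 = 0x712a
+ 0x8f3a = 0x0065
+ 0x514d = 0x51b2
One's complement: ~0x51b2
Checksum = 0xae4d


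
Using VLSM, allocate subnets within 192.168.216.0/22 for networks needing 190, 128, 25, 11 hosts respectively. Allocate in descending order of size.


190 hosts -> /24 (254 usable): 192.168.216.0/24
128 hosts -> /24 (254 usable): 192.168.217.0/24
25 hosts -> /27 (30 usable): 192.168.218.0/27
11 hosts -> /28 (14 usable): 192.168.218.32/28
Allocation: 192.168.216.0/24 (190 hosts, 254 usable); 192.168.217.0/24 (128 hosts, 254 usable); 192.168.218.0/27 (25 hosts, 30 usable); 192.168.218.32/28 (11 hosts, 14 usable)


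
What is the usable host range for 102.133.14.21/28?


Network: 102.133.14.16
Broadcast: 102.133.14.31
First usable = network + 1
Last usable = broadcast - 1
Range: 102.133.14.17 to 102.133.14.30


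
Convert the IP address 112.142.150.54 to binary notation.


112 = 01110000
142 = 10001110
150 = 10010110
54 = 00110110
Binary: 01110000.10001110.10010110.00110110


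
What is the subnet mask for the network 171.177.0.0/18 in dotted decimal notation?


/18 means 18 network bits, 14 host bits
Binary: 11111111111111111100000000000000
Mask: 255.255.192.0


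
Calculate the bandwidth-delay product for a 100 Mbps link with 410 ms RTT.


BDP = bandwidth * RTT
= 100 Mbps * 410 ms
= 100 * 1e6 * 410 / 1000 bits
= 41000000 bits
= 5125000 bytes
= 5004.8828 KB
BDP = 41000000 bits (5125000 bytes)


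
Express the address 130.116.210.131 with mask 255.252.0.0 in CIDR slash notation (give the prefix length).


Binary: 11111111.11111100.00000000.00000000
Count leading 1s
Prefix: /14


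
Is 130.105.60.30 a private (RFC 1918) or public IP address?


RFC 1918 private ranges:
  10.0.0.0/8 (10.0.0.0 - 10.255.255.255)
  172.16.0.0/12 (172.16.0.0 - 172.31.255.255)
  192.168.0.0/16 (192.168.0.0 - 192.168.255.255)
Public (not in any RFC 1918 range)


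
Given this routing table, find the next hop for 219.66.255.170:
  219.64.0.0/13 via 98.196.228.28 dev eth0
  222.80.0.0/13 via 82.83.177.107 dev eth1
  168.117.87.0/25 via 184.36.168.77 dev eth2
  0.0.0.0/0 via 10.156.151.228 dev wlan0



Longest prefix match for 219.66.255.170:
  /13 219.64.0.0: MATCH
  /13 222.80.0.0: no
  /25 168.117.87.0: no
  /0 0.0.0.0: MATCH
Selected: next-hop 98.196.228.28 via eth0 (matched /13)


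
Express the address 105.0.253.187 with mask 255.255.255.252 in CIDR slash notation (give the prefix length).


Binary: 11111111.11111111.11111111.11111100
Count leading 1s
Prefix: /30


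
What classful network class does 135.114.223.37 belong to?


First octet: 135
Binary: 10000111
10xxxxxx -> Class B (128-191)
Class B, default mask 255.255.0.0 (/16)


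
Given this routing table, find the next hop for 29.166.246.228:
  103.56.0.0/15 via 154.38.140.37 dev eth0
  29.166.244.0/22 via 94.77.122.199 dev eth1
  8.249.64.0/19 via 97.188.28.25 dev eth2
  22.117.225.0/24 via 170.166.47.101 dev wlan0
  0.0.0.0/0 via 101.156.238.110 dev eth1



Longest prefix match for 29.166.246.228:
  /15 103.56.0.0: no
  /22 29.166.244.0: MATCH
  /19 8.249.64.0: no
  /24 22.117.225.0: no
  /0 0.0.0.0: MATCH
Selected: next-hop 94.77.122.199 via eth1 (matched /22)


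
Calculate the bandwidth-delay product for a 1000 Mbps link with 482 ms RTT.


BDP = bandwidth * RTT
= 1000 Mbps * 482 ms
= 1000 * 1e6 * 482 / 1000 bits
= 482000000 bits
= 60250000 bytes
= 58837.8906 KB
BDP = 482000000 bits (60250000 bytes)


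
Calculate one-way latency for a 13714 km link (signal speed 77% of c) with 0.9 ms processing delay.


Speed = 0.77 * 3e5 km/s = 231000 km/s
Propagation delay = 13714 / 231000 = 0.0594 s = 59.368 ms
Processing delay = 0.9 ms
Total one-way latency = 60.268 ms


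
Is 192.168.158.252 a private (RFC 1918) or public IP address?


RFC 1918 private ranges:
  10.0.0.0/8 (10.0.0.0 - 10.255.255.255)
  172.16.0.0/12 (172.16.0.0 - 172.31.255.255)
  192.168.0.0/16 (192.168.0.0 - 192.168.255.255)
Private (in 192.168.0.0/16)


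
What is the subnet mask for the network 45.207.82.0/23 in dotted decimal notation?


/23 means 23 network bits, 9 host bits
Binary: 11111111111111111111111000000000
Mask: 255.255.254.0


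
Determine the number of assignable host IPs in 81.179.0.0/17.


Host bits = 32 - 17 = 15
Total addresses = 2^15 = 32768
Usable = total - 2 (network and broadcast)
Usable hosts: 32766


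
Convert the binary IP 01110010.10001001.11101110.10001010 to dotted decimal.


01110010 = 114
10001001 = 137
11101110 = 238
10001010 = 138
IP: 114.137.238.138


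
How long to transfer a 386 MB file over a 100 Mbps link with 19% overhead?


Effective throughput = 100 * (1 - 19/100) = 81 Mbps
File size in Mb = 386 * 8 = 3088 Mb
Time = 3088 / 81
Time = 38.1235 seconds


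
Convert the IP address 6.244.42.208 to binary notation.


6 = 00000110
244 = 11110100
42 = 00101010
208 = 11010000
Binary: 00000110.11110100.00101010.11010000


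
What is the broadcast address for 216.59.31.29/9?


Network: 216.0.0.0/9
Host bits = 23
Set all host bits to 1:
Broadcast: 216.127.255.255


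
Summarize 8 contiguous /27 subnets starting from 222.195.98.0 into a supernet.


Original prefix: /27
Number of subnets: 8 = 2^3
New prefix = 27 - 3 = 24
Supernet: 222.195.98.0/24


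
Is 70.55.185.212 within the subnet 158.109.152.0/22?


Subnet network: 158.109.152.0
Test IP AND mask: 70.55.184.0
No, 70.55.185.212 is not in 158.109.152.0/22


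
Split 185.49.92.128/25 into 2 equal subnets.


New prefix = 25 + 1 = 26
Each subnet has 64 addresses
  185.49.92.128/26
  185.49.92.192/26
Subnets: 185.49.92.128/26, 185.49.92.192/26


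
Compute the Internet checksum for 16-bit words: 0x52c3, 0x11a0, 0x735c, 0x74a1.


Sum all words (with carry folding):
+ 0x52c3 = 0x52c3
+ 0x11a0 = 0x6463
+ 0x735c = 0xd7bf
+ 0x74a1 = 0x4c61
One's complement: ~0x4c61
Checksum = 0xb39e


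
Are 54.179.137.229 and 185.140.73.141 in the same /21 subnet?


Mask: 255.255.248.0
54.179.137.229 AND mask = 54.179.136.0
185.140.73.141 AND mask = 185.140.72.0
No, different subnets (54.179.136.0 vs 185.140.72.0)


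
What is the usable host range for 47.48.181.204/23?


Network: 47.48.180.0
Broadcast: 47.48.181.255
First usable = network + 1
Last usable = broadcast - 1
Range: 47.48.180.1 to 47.48.181.254


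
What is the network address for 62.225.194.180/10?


IP:   00111110.11100001.11000010.10110100
Mask: 11111111.11000000.00000000.00000000
AND operation:
Net:  00111110.11000000.00000000.00000000
Network: 62.192.0.0/10


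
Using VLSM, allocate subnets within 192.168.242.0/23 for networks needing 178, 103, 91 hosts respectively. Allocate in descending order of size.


178 hosts -> /24 (254 usable): 192.168.242.0/24
103 hosts -> /25 (126 usable): 192.168.243.0/25
91 hosts -> /25 (126 usable): 192.168.243.128/25
Allocation: 192.168.242.0/24 (178 hosts, 254 usable); 192.168.243.0/25 (103 hosts, 126 usable); 192.168.243.128/25 (91 hosts, 126 usable)


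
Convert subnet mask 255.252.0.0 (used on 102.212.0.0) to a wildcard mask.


Subnet mask: 255.252.0.0
Wildcard = 255.255.255.255 - subnet mask
255 - 255 = 0
255 - 252 = 3
255 - 0 = 255
255 - 0 = 255
Wildcard: 0.3.255.255


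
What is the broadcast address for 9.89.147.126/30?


Network: 9.89.147.124/30
Host bits = 2
Set all host bits to 1:
Broadcast: 9.89.147.127


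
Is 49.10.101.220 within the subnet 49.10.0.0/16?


Subnet network: 49.10.0.0
Test IP AND mask: 49.10.0.0
Yes, 49.10.101.220 is in 49.10.0.0/16


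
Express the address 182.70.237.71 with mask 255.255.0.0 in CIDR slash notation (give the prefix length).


Binary: 11111111.11111111.00000000.00000000
Count leading 1s
Prefix: /16


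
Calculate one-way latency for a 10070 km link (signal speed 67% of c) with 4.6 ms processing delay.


Speed = 0.67 * 3e5 km/s = 201000 km/s
Propagation delay = 10070 / 201000 = 0.0501 s = 50.0995 ms
Processing delay = 4.6 ms
Total one-way latency = 54.6995 ms


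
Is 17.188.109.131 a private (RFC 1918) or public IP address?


RFC 1918 private ranges:
  10.0.0.0/8 (10.0.0.0 - 10.255.255.255)
  172.16.0.0/12 (172.16.0.0 - 172.31.255.255)
  192.168.0.0/16 (192.168.0.0 - 192.168.255.255)
Public (not in any RFC 1918 range)


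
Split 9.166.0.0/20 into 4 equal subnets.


New prefix = 20 + 2 = 22
Each subnet has 1024 addresses
  9.166.0.0/22
  9.166.4.0/22
  9.166.8.0/22
  9.166.12.0/22
Subnets: 9.166.0.0/22, 9.166.4.0/22, 9.166.8.0/22, 9.166.12.0/22


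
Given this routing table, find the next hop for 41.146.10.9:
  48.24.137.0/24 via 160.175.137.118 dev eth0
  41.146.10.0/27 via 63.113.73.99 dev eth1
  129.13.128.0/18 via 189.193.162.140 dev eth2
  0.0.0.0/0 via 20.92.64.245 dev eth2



Longest prefix match for 41.146.10.9:
  /24 48.24.137.0: no
  /27 41.146.10.0: MATCH
  /18 129.13.128.0: no
  /0 0.0.0.0: MATCH
Selected: next-hop 63.113.73.99 via eth1 (matched /27)


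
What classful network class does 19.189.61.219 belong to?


First octet: 19
Binary: 00010011
0xxxxxxx -> Class A (1-126)
Class A, default mask 255.0.0.0 (/8)


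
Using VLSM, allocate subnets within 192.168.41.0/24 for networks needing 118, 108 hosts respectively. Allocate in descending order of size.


118 hosts -> /25 (126 usable): 192.168.41.0/25
108 hosts -> /25 (126 usable): 192.168.41.128/25
Allocation: 192.168.41.0/25 (118 hosts, 126 usable); 192.168.41.128/25 (108 hosts, 126 usable)


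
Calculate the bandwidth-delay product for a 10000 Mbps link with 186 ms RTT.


BDP = bandwidth * RTT
= 10000 Mbps * 186 ms
= 10000 * 1e6 * 186 / 1000 bits
= 1860000000 bits
= 232500000 bytes
= 227050.7812 KB
BDP = 1860000000 bits (232500000 bytes)


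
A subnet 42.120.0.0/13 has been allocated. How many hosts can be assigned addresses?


Host bits = 32 - 13 = 19
Total addresses = 2^19 = 524288
Usable = total - 2 (network and broadcast)
Usable hosts: 524286


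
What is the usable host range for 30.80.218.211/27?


Network: 30.80.218.192
Broadcast: 30.80.218.223
First usable = network + 1
Last usable = broadcast - 1
Range: 30.80.218.193 to 30.80.218.222


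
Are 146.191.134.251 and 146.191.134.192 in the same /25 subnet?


Mask: 255.255.255.128
146.191.134.251 AND mask = 146.191.134.128
146.191.134.192 AND mask = 146.191.134.128
Yes, same subnet (146.191.134.128)


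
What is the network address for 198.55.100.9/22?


IP:   11000110.00110111.01100100.00001001
Mask: 11111111.11111111.11111100.00000000
AND operation:
Net:  11000110.00110111.01100100.00000000
Network: 198.55.100.0/22


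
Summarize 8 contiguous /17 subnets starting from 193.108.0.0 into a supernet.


Original prefix: /17
Number of subnets: 8 = 2^3
New prefix = 17 - 3 = 14
Supernet: 193.108.0.0/14


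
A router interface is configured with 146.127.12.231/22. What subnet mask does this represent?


/22 means 22 network bits, 10 host bits
Binary: 11111111111111111111110000000000
Mask: 255.255.252.0


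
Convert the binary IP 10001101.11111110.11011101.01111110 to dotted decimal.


10001101 = 141
11111110 = 254
11011101 = 221
01111110 = 126
IP: 141.254.221.126


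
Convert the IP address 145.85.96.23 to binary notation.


145 = 10010001
85 = 01010101
96 = 01100000
23 = 00010111
Binary: 10010001.01010101.01100000.00010111


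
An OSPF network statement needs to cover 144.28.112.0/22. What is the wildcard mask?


Subnet mask: 255.255.252.0
Wildcard = 255.255.255.255 - subnet mask
255 - 255 = 0
255 - 255 = 0
255 - 252 = 3
255 - 0 = 255
Wildcard: 0.0.3.255


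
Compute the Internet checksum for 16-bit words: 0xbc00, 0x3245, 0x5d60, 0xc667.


Sum all words (with carry folding):
+ 0xbc00 = 0xbc00
+ 0x3245 = 0xee45
+ 0x5d60 = 0x4ba6
+ 0xc667 = 0x120e
One's complement: ~0x120e
Checksum = 0xedf1


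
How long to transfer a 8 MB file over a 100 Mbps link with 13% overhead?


Effective throughput = 100 * (1 - 13/100) = 87 Mbps
File size in Mb = 8 * 8 = 64 Mb
Time = 64 / 87
Time = 0.7356 seconds


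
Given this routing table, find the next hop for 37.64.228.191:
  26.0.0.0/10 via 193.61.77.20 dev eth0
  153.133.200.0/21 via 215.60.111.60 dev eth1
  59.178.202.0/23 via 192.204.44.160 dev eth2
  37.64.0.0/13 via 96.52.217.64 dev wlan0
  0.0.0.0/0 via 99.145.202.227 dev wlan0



Longest prefix match for 37.64.228.191:
  /10 26.0.0.0: no
  /21 153.133.200.0: no
  /23 59.178.202.0: no
  /13 37.64.0.0: MATCH
  /0 0.0.0.0: MATCH
Selected: next-hop 96.52.217.64 via wlan0 (matched /13)


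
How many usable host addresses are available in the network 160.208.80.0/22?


Host bits = 32 - 22 = 10
Total addresses = 2^10 = 1024
Usable = total - 2 (network and broadcast)
Usable hosts: 1022


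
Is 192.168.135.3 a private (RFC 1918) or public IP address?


RFC 1918 private ranges:
  10.0.0.0/8 (10.0.0.0 - 10.255.255.255)
  172.16.0.0/12 (172.16.0.0 - 172.31.255.255)
  192.168.0.0/16 (192.168.0.0 - 192.168.255.255)
Private (in 192.168.0.0/16)


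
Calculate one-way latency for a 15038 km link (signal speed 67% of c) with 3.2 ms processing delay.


Speed = 0.67 * 3e5 km/s = 201000 km/s
Propagation delay = 15038 / 201000 = 0.0748 s = 74.8159 ms
Processing delay = 3.2 ms
Total one-way latency = 78.0159 ms


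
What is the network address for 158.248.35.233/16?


IP:   10011110.11111000.00100011.11101001
Mask: 11111111.11111111.00000000.00000000
AND operation:
Net:  10011110.11111000.00000000.00000000
Network: 158.248.0.0/16


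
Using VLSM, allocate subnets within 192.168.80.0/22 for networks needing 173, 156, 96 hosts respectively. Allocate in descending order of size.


173 hosts -> /24 (254 usable): 192.168.80.0/24
156 hosts -> /24 (254 usable): 192.168.81.0/24
96 hosts -> /25 (126 usable): 192.168.82.0/25
Allocation: 192.168.80.0/24 (173 hosts, 254 usable); 192.168.81.0/24 (156 hosts, 254 usable); 192.168.82.0/25 (96 hosts, 126 usable)


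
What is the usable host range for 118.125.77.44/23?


Network: 118.125.76.0
Broadcast: 118.125.77.255
First usable = network + 1
Last usable = broadcast - 1
Range: 118.125.76.1 to 118.125.77.254


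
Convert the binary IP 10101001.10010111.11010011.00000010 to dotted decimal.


10101001 = 169
10010111 = 151
11010011 = 211
00000010 = 2
IP: 169.151.211.2


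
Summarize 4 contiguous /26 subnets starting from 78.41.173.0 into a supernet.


Original prefix: /26
Number of subnets: 4 = 2^2
New prefix = 26 - 2 = 24
Supernet: 78.41.173.0/24


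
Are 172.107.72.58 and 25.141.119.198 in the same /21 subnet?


Mask: 255.255.248.0
172.107.72.58 AND mask = 172.107.72.0
25.141.119.198 AND mask = 25.141.112.0
No, different subnets (172.107.72.0 vs 25.141.112.0)


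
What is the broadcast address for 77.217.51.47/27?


Network: 77.217.51.32/27
Host bits = 5
Set all host bits to 1:
Broadcast: 77.217.51.63


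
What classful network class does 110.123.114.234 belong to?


First octet: 110
Binary: 01101110
0xxxxxxx -> Class A (1-126)
Class A, default mask 255.0.0.0 (/8)


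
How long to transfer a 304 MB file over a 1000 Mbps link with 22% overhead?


Effective throughput = 1000 * (1 - 22/100) = 780 Mbps
File size in Mb = 304 * 8 = 2432 Mb
Time = 2432 / 780
Time = 3.1179 seconds


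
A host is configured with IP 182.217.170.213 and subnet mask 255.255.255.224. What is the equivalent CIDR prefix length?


Binary: 11111111.11111111.11111111.11100000
Count leading 1s
Prefix: /27


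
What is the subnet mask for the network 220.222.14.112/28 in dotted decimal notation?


/28 means 28 network bits, 4 host bits
Binary: 11111111111111111111111111110000
Mask: 255.255.255.240


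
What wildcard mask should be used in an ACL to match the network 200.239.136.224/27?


Subnet mask: 255.255.255.224
Wildcard = 255.255.255.255 - subnet mask
255 - 255 = 0
255 - 255 = 0
255 - 255 = 0
255 - 224 = 31
Wildcard: 0.0.0.31


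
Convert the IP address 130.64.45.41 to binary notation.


130 = 10000010
64 = 01000000
45 = 00101101
41 = 00101001
Binary: 10000010.01000000.00101101.00101001


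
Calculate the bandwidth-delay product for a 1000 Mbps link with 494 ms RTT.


BDP = bandwidth * RTT
= 1000 Mbps * 494 ms
= 1000 * 1e6 * 494 / 1000 bits
= 494000000 bits
= 61750000 bytes
= 60302.7344 KB
BDP = 494000000 bits (61750000 bytes)


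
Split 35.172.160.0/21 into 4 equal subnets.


New prefix = 21 + 2 = 23
Each subnet has 512 addresses
  35.172.160.0/23
  35.172.162.0/23
  35.172.164.0/23
  35.172.166.0/23
Subnets: 35.172.160.0/23, 35.172.162.0/23, 35.172.164.0/23, 35.172.166.0/23


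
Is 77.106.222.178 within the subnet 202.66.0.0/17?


Subnet network: 202.66.0.0
Test IP AND mask: 77.106.128.0
No, 77.106.222.178 is not in 202.66.0.0/17


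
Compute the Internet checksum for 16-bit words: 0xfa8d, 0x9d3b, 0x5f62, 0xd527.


Sum all words (with carry folding):
+ 0xfa8d = 0xfa8d
+ 0x9d3b = 0x97c9
+ 0x5f62 = 0xf72b
+ 0xd527 = 0xcc53
One's complement: ~0xcc53
Checksum = 0x33ac


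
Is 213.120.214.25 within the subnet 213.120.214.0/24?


Subnet network: 213.120.214.0
Test IP AND mask: 213.120.214.0
Yes, 213.120.214.25 is in 213.120.214.0/24


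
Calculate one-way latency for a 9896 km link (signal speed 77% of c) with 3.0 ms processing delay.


Speed = 0.77 * 3e5 km/s = 231000 km/s
Propagation delay = 9896 / 231000 = 0.0428 s = 42.8398 ms
Processing delay = 3.0 ms
Total one-way latency = 45.8398 ms


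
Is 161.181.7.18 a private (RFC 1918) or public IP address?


RFC 1918 private ranges:
  10.0.0.0/8 (10.0.0.0 - 10.255.255.255)
  172.16.0.0/12 (172.16.0.0 - 172.31.255.255)
  192.168.0.0/16 (192.168.0.0 - 192.168.255.255)
Public (not in any RFC 1918 range)


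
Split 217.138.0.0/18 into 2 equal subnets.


New prefix = 18 + 1 = 19
Each subnet has 8192 addresses
  217.138.0.0/19
  217.138.32.0/19
Subnets: 217.138.0.0/19, 217.138.32.0/19


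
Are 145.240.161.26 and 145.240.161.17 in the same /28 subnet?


Mask: 255.255.255.240
145.240.161.26 AND mask = 145.240.161.16
145.240.161.17 AND mask = 145.240.161.16
Yes, same subnet (145.240.161.16)


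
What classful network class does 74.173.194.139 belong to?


First octet: 74
Binary: 01001010
0xxxxxxx -> Class A (1-126)
Class A, default mask 255.0.0.0 (/8)


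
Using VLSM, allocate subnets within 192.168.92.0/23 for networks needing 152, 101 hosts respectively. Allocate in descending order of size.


152 hosts -> /24 (254 usable): 192.168.92.0/24
101 hosts -> /25 (126 usable): 192.168.93.0/25
Allocation: 192.168.92.0/24 (152 hosts, 254 usable); 192.168.93.0/25 (101 hosts, 126 usable)


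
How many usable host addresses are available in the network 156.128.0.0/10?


Host bits = 32 - 10 = 22
Total addresses = 2^22 = 4194304
Usable = total - 2 (network and broadcast)
Usable hosts: 4194302


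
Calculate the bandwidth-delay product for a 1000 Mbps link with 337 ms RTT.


BDP = bandwidth * RTT
= 1000 Mbps * 337 ms
= 1000 * 1e6 * 337 / 1000 bits
= 337000000 bits
= 42125000 bytes
= 41137.6953 KB
BDP = 337000000 bits (42125000 bytes)


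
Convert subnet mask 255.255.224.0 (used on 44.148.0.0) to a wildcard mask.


Subnet mask: 255.255.224.0
Wildcard = 255.255.255.255 - subnet mask
255 - 255 = 0
255 - 255 = 0
255 - 224 = 31
255 - 0 = 255
Wildcard: 0.0.31.255


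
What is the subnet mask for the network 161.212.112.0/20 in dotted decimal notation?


/20 means 20 network bits, 12 host bits
Binary: 11111111111111111111000000000000
Mask: 255.255.240.0


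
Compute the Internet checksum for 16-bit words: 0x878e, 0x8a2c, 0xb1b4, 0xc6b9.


Sum all words (with carry folding):
+ 0x878e = 0x878e
+ 0x8a2c = 0x11bb
+ 0xb1b4 = 0xc36f
+ 0xc6b9 = 0x8a29
One's complement: ~0x8a29
Checksum = 0x75d6


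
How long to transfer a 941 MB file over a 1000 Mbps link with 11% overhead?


Effective throughput = 1000 * (1 - 11/100) = 890 Mbps
File size in Mb = 941 * 8 = 7528 Mb
Time = 7528 / 890
Time = 8.4584 seconds


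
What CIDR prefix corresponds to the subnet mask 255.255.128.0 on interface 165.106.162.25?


Binary: 11111111.11111111.10000000.00000000
Count leading 1s
Prefix: /17


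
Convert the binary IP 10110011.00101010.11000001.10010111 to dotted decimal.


10110011 = 179
00101010 = 42
11000001 = 193
10010111 = 151
IP: 179.42.193.151


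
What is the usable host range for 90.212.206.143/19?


Network: 90.212.192.0
Broadcast: 90.212.223.255
First usable = network + 1
Last usable = broadcast - 1
Range: 90.212.192.1 to 90.212.223.254


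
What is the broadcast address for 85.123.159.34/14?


Network: 85.120.0.0/14
Host bits = 18
Set all host bits to 1:
Broadcast: 85.123.255.255


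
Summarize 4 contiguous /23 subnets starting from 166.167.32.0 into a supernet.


Original prefix: /23
Number of subnets: 4 = 2^2
New prefix = 23 - 2 = 21
Supernet: 166.167.32.0/21


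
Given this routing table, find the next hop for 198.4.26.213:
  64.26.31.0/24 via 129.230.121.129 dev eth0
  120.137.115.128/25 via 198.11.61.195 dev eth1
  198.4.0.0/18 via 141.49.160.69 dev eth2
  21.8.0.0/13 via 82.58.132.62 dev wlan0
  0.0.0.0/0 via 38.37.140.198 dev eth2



Longest prefix match for 198.4.26.213:
  /24 64.26.31.0: no
  /25 120.137.115.128: no
  /18 198.4.0.0: MATCH
  /13 21.8.0.0: no
  /0 0.0.0.0: MATCH
Selected: next-hop 141.49.160.69 via eth2 (matched /18)


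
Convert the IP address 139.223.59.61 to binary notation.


139 = 10001011
223 = 11011111
59 = 00111011
61 = 00111101
Binary: 10001011.11011111.00111011.00111101


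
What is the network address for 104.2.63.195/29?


IP:   01101000.00000010.00111111.11000011
Mask: 11111111.11111111.11111111.11111000
AND operation:
Net:  01101000.00000010.00111111.11000000
Network: 104.2.63.192/29


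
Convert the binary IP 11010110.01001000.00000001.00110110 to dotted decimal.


11010110 = 214
01001000 = 72
00000001 = 1
00110110 = 54
IP: 214.72.1.54


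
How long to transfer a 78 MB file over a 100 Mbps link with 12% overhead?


Effective throughput = 100 * (1 - 12/100) = 88 Mbps
File size in Mb = 78 * 8 = 624 Mb
Time = 624 / 88
Time = 7.0909 seconds


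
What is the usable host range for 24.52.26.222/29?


Network: 24.52.26.216
Broadcast: 24.52.26.223
First usable = network + 1
Last usable = broadcast - 1
Range: 24.52.26.217 to 24.52.26.222
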